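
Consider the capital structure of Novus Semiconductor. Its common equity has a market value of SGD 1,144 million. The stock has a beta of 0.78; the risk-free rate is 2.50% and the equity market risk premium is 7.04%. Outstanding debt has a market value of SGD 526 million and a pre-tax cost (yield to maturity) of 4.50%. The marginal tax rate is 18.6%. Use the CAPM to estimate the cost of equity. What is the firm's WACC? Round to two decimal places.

Cost of equity via CAPM: Re = 2.5% + 0.78 × 7.04% = 7.9912%.
Total capital V = 1144 + 526 = 1670.
Equity: weight = 1144/1670 = 0.6850; cost = 7.9912%.
Debt: weight = 526/1670 = 0.3150; after-tax cost = 4.5% × (1 − 18.6%) = 3.6630%.
WACC = 0.6850 × 7.9912% + 0.3150 × 3.6630% = 6.6279%.

6.63%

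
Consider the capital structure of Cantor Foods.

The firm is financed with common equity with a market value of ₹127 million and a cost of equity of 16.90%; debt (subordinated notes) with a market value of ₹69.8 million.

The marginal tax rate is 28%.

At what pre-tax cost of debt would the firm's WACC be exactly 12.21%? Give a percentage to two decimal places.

Total capital V = 127 + 69.8 = 196.8.
Equity weight = 127/196.8 = 0.6453.
Subordinated notes weight = 69.8/196.8 = 0.3547.
Equity contribution = 0.6453 × 16.9% = 10.9060%.
Remaining for debt = 12.21% − 10.9060% = 1.3040%.
Rd × (1 − 28%) × 0.3547 = 1.3040%  ⇒  Rd = 5.1064%.

5.11%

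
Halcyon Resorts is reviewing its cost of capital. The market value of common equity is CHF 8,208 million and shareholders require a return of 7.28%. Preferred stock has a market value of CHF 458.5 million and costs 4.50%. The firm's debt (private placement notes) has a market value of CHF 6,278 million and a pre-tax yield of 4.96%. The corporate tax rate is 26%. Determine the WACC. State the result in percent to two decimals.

Total capital V = 8208 + 458.5 + 6278 = 14944.5.
Equity: weight = 8208/14944.5 = 0.5492; cost = 7.28%.
Preferred: weight = 458.5/14944.5 = 0.0307; cost = 4.5%.
Private placement notes: weight = 6278/14944.5 = 0.4201; after-tax cost = 4.96% × (1 − 26%) = 3.6704%.
WACC = 0.5492 × 7.2800% + 0.0307 × 4.5000% + 0.4201 × 3.6704% = 5.6784%.

5.68%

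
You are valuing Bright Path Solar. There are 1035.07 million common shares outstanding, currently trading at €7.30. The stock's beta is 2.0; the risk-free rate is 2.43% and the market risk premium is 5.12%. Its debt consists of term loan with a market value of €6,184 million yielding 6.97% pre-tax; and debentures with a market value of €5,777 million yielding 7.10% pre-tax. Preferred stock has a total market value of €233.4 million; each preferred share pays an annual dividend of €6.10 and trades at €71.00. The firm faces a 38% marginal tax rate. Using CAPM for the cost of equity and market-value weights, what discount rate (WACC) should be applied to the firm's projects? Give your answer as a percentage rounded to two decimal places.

Cost of equity via CAPM: Re = 2.43% + 2.0 × 5.12% = 12.6700%.
Cost of preferred: Rp = 6.1 / 71.0 = 8.5915%.
Market value of equity E = 7.3 × 1035.07m = 7556.011m.
Total capital V = 7556.011 + 233.4 + 6184 + 5777 = 19750.411.
Equity: weight = 7556.011/19750.411 = 0.3826; cost = 12.67%.
Preferred: weight = 233.4/19750.411 = 0.0118; cost = 8.5915%.
Term loan: weight = 6184/19750.411 = 0.3131; after-tax cost = 6.97% × (1 − 38%) = 4.3214%.
Debentures: weight = 5777/19750.411 = 0.2925; after-tax cost = 7.1% × (1 − 38%) = 4.4020%.
WACC = 0.3826 × 12.6700% + 0.0118 × 8.5915% + 0.3131 × 4.3214% + 0.2925 × 4.4020% = 7.5894%.

7.59%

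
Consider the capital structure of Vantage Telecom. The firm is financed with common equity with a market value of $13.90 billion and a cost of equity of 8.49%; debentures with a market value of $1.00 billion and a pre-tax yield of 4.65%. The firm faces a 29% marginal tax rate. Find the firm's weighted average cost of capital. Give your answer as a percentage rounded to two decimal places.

8.14%

Total capital V = 13.9 + 1 = 14.9.
Equity: weight = 13.9/14.9 = 0.9329; cost = 8.49%.
Debentures: weight = 1/14.9 = 0.0671; after-tax cost = 4.65% × (1 − 29%) = 3.3015%.
WACC = 0.9329 × 8.4900% + 0.0671 × 3.3015% = 8.1418%.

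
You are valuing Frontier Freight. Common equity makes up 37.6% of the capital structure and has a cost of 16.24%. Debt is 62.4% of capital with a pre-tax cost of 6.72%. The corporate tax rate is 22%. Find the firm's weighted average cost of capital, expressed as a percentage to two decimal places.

After-tax cost of debt = 6.72% × (1 − 22%) = 5.2416%.
WACC = 0.376 × 16.2400% + 0.624 × 5.2416% = 9.3770%.

9.38%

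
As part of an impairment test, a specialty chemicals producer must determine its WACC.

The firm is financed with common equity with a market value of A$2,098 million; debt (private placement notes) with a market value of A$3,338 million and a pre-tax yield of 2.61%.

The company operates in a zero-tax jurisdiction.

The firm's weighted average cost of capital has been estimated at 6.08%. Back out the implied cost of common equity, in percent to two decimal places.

Total capital V = 2098 + 3338 = 5436.
Equity weight = 2098/5436 = 0.3859.
Private placement notes weight = 3338/5436 = 0.6141.
Debt contribution = 0.6141 × 2.61% × (1 − 0%) = 1.6027%.
Required equity contribution = 6.08% − 1.6027% = 4.4773%.
Re = 4.4773% / 0.3859 = 11.6009%.

11.60%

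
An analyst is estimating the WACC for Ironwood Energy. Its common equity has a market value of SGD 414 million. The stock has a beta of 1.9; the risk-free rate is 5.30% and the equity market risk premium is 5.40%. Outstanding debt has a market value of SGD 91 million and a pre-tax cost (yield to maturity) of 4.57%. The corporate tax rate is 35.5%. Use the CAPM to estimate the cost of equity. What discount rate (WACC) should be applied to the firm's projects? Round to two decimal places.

13.29%

Cost of equity via CAPM: Re = 5.3% + 1.9 × 5.4% = 15.5600%.
Total capital V = 414 + 91 = 505.
Equity: weight = 414/505 = 0.8198; cost = 15.56%.
Debt: weight = 91/505 = 0.1802; after-tax cost = 4.57% × (1 − 35.5%) = 2.9477%.
WACC = 0.8198 × 15.5600% + 0.1802 × 2.9477% = 13.2873%.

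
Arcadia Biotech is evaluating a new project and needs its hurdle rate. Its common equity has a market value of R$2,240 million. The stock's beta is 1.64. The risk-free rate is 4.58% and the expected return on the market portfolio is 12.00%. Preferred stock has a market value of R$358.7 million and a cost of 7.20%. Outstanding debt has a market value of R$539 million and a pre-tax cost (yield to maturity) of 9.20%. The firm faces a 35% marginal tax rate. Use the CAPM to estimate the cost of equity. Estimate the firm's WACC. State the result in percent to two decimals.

Market risk premium = 12.0% − 4.58% = 7.42%.
Cost of equity via CAPM: Re = 4.58% + 1.64 × 7.42% = 16.7488%.
Total capital V = 2240 + 358.7 + 539 = 3137.7.
Equity: weight = 2240/3137.7 = 0.7139; cost = 16.7488%.
Preferred: weight = 358.7/3137.7 = 0.1143; cost = 7.2%.
Debt: weight = 539/3137.7 = 0.1718; after-tax cost = 9.2% × (1 − 35%) = 5.9800%.
WACC = 0.7139 × 16.7488% + 0.1143 × 7.2000% + 0.1718 × 5.9800% = 13.8073%.

13.81%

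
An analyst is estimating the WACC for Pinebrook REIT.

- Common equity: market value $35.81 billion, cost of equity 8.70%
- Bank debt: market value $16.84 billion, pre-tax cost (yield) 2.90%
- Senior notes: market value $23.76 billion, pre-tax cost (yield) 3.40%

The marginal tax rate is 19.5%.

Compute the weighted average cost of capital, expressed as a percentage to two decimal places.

Total capital V = 35.81 + 16.84 + 23.76 = 76.41.
Equity: weight = 35.81/76.41 = 0.4687; cost = 8.7%.
Bank debt: weight = 16.84/76.41 = 0.2204; after-tax cost = 2.9% × (1 − 19.5%) = 2.3345%.
Senior notes: weight = 23.76/76.41 = 0.3110; after-tax cost = 3.4% × (1 − 19.5%) = 2.7370%.
WACC = 0.4687 × 8.7000% + 0.2204 × 2.3345% + 0.3110 × 2.7370% = 5.4429%.

5.44%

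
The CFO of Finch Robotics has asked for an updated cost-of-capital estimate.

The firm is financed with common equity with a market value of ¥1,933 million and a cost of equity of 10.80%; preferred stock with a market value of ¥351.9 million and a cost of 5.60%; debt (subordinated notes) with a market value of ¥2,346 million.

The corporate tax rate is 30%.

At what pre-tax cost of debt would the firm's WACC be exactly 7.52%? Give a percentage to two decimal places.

Total capital V = 1933 + 351.9 + 2346 = 4630.9.
Equity weight = 1933/4630.9 = 0.4174.
Preferred weight = 351.9/4630.9 = 0.0760.
Subordinated notes weight = 2346/4630.9 = 0.5066.
Equity contribution = 0.4174 × 10.8% = 4.5081%.
Preferred contribution = 0.0760 × 5.6% = 0.4255%.
Remaining for debt = 7.52% − 4.9336% = 2.5864%.
Rd × (1 − 30%) × 0.5066 = 2.5864%  ⇒  Rd = 7.2935%.

7.29%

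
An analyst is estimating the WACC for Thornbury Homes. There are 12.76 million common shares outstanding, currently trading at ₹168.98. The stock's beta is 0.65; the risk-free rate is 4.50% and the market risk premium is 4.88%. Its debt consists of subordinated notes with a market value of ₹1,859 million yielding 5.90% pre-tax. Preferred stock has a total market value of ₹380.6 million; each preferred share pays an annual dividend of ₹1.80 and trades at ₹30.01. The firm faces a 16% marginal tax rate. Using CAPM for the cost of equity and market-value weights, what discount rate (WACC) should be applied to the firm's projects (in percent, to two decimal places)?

6.38%

Cost of equity via CAPM: Re = 4.5% + 0.65 × 4.88% = 7.6720%.
Cost of preferred: Rp = 1.8 / 30.01 = 5.9980%.
Market value of equity E = 168.98 × 12.76m = 2156.1848m.
Total capital V = 2156.1848 + 380.6 + 1859 = 4395.7848.
Equity: weight = 2156.1848/4395.7848 = 0.4905; cost = 7.672%.
Preferred: weight = 380.6/4395.7848 = 0.0866; cost = 5.998%.
Subordinated notes: weight = 1859/4395.7848 = 0.4229; after-tax cost = 5.9% × (1 − 16%) = 4.9560%.
WACC = 0.4905 × 7.6720% + 0.0866 × 5.9980% + 0.4229 × 4.9560% = 6.3784%.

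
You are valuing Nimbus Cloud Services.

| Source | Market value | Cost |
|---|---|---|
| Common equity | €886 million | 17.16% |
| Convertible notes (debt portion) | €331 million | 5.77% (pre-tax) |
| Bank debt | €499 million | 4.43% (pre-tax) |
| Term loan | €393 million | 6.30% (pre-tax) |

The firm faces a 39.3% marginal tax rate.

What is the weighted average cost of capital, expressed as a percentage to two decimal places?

Total capital V = 886 + 331 + 499 + 393 = 2109.
Equity: weight = 886/2109 = 0.4201; cost = 17.16%.
Convertible notes (debt portion): weight = 331/2109 = 0.1569; after-tax cost = 5.77% × (1 − 39.3%) = 3.5024%.
Bank debt: weight = 499/2109 = 0.2366; after-tax cost = 4.43% × (1 − 39.3%) = 2.6890%.
Term loan: weight = 393/2109 = 0.1863; after-tax cost = 6.3% × (1 − 39.3%) = 3.8241%.
WACC = 0.4201 × 17.1600% + 0.1569 × 3.5024% + 0.2366 × 2.6890% + 0.1863 × 3.8241% = 9.1075%.

9.11%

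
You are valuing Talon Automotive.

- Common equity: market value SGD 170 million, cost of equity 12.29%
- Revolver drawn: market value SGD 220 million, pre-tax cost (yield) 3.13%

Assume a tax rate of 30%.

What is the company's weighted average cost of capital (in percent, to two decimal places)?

6.59%

Total capital V = 170 + 220 = 390.
Equity: weight = 170/390 = 0.4359; cost = 12.29%.
Revolver drawn: weight = 220/390 = 0.5641; after-tax cost = 3.13% × (1 − 30%) = 2.1910%.
WACC = 0.4359 × 12.2900% + 0.5641 × 2.1910% = 6.5931%.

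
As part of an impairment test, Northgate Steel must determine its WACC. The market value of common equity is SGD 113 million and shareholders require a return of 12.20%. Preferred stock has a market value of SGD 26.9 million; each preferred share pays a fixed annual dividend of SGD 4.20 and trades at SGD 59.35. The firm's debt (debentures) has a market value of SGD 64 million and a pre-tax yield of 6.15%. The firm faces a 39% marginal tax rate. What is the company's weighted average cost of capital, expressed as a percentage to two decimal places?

8.87%

Cost of preferred: Rp = 4.2 / 59.35 = 7.0767%.
Total capital V = 113 + 26.9 + 64 = 203.9.
Equity: weight = 113/203.9 = 0.5542; cost = 12.2%.
Preferred: weight = 26.9/203.9 = 0.1319; cost = 7.0767%.
Debentures: weight = 64/203.9 = 0.3139; after-tax cost = 6.15% × (1 − 39%) = 3.7515%.
WACC = 0.5542 × 12.2000% + 0.1319 × 7.0767% + 0.3139 × 3.7515% = 8.8723%.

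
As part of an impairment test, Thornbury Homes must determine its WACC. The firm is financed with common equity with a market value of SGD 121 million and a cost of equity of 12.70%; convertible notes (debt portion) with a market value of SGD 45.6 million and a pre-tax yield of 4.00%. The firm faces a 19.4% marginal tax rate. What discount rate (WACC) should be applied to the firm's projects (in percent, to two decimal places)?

10.11%

Total capital V = 121 + 45.6 = 166.6.
Equity: weight = 121/166.6 = 0.7263; cost = 12.7%.
Convertible notes (debt portion): weight = 45.6/166.6 = 0.2737; after-tax cost = 4% × (1 − 19.4%) = 3.2240%.
WACC = 0.7263 × 12.7000% + 0.2737 × 3.2240% = 10.1063%.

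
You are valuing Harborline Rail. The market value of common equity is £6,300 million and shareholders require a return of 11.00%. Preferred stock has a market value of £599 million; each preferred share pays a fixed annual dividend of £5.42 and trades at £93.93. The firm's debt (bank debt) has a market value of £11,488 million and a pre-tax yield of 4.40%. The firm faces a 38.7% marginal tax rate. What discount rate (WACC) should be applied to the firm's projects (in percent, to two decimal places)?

Cost of preferred: Rp = 5.42 / 93.93 = 5.7703%.
Total capital V = 6300 + 599 + 11488 = 18387.
Equity: weight = 6300/18387 = 0.3426; cost = 11%.
Preferred: weight = 599/18387 = 0.0326; cost = 5.7703%.
Bank debt: weight = 11488/18387 = 0.6248; after-tax cost = 4.4% × (1 − 38.7%) = 2.6972%.
WACC = 0.3426 × 11.0000% + 0.0326 × 5.7703% + 0.6248 × 2.6972% = 5.6421%.

5.64%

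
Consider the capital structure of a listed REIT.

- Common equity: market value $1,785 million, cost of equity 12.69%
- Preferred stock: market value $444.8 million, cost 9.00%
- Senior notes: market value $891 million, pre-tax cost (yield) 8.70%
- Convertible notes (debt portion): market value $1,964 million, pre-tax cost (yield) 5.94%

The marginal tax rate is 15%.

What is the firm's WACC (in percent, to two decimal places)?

Total capital V = 1785 + 444.8 + 891 + 1964 = 5084.8.
Equity: weight = 1785/5084.8 = 0.3510; cost = 12.69%.
Preferred: weight = 444.8/5084.8 = 0.0875; cost = 9%.
Senior notes: weight = 891/5084.8 = 0.1752; after-tax cost = 8.7% × (1 − 15%) = 7.3950%.
Convertible notes (debt portion): weight = 1964/5084.8 = 0.3862; after-tax cost = 5.94% × (1 − 15%) = 5.0490%.
WACC = 0.3510 × 12.6900% + 0.0875 × 9.0000% + 0.1752 × 7.3950% + 0.3862 × 5.0490% = 8.4880%.

8.49%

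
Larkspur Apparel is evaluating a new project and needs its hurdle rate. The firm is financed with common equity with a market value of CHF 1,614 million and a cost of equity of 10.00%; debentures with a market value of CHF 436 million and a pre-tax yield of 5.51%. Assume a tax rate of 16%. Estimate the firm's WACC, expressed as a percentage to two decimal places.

8.86%

Total capital V = 1614 + 436 = 2050.
Equity: weight = 1614/2050 = 0.7873; cost = 10%.
Debentures: weight = 436/2050 = 0.2127; after-tax cost = 5.51% × (1 − 16%) = 4.6284%.
WACC = 0.7873 × 10.0000% + 0.2127 × 4.6284% = 8.8576%.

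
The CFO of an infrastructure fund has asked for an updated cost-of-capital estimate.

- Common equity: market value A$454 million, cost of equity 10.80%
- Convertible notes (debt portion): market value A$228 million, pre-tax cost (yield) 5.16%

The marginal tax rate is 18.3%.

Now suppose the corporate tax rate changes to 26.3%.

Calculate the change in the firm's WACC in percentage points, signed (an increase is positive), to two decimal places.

-0.14 pp

Current WACC:
Total capital V = 454 + 228 = 682.
Equity: weight = 454/682 = 0.6657; cost = 10.8%.
Convertible notes (debt portion): weight = 228/682 = 0.3343; after-tax cost = 5.16% × (1 − 18.3%) = 4.2157%.
WACC = 0.6657 × 10.8000% + 0.3343 × 4.2157% = 8.5988%.
After the change:
Total capital V = 454 + 228 = 682.
Equity: weight = 454/682 = 0.6657; cost = 10.8%.
Convertible notes (debt portion): weight = 228/682 = 0.3343; after-tax cost = 5.16% × (1 − 26.3%) = 3.8029%.
WACC = 0.6657 × 10.8000% + 0.3343 × 3.8029% = 8.4608%.
Change in WACC = 8.4608% − 8.5988% = -0.1380 pp.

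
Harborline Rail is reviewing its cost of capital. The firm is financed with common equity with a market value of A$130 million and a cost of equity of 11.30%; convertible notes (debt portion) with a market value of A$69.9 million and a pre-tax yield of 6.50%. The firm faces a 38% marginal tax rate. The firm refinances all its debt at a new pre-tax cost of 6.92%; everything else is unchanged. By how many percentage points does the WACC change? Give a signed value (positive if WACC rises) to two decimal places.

Current WACC:
Total capital V = 130 + 69.9 = 199.9.
Equity: weight = 130/199.9 = 0.6503; cost = 11.3%.
Convertible notes (debt portion): weight = 69.9/199.9 = 0.3497; after-tax cost = 6.5% × (1 − 38%) = 4.0300%.
WACC = 0.6503 × 11.3000% + 0.3497 × 4.0300% = 8.7579%.
After the change:
Total capital V = 130 + 69.9 = 199.9.
Equity: weight = 130/199.9 = 0.6503; cost = 11.3%.
Convertible notes (debt portion): weight = 69.9/199.9 = 0.3497; after-tax cost = 6.92% × (1 − 38%) = 4.2904%.
WACC = 0.6503 × 11.3000% + 0.3497 × 4.2904% = 8.8489%.
Change in WACC = 8.8489% − 8.7579% = 0.0911 pp.

+0.09 pp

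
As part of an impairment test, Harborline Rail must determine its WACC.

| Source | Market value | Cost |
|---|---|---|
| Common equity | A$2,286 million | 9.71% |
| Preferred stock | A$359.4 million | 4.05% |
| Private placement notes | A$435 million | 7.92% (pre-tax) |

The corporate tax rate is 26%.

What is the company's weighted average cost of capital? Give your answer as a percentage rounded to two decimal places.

8.51%

Total capital V = 2286 + 359.4 + 435 = 3080.4.
Equity: weight = 2286/3080.4 = 0.7421; cost = 9.71%.
Preferred: weight = 359.4/3080.4 = 0.1167; cost = 4.05%.
Private placement notes: weight = 435/3080.4 = 0.1412; after-tax cost = 7.92% × (1 − 26%) = 5.8608%.
WACC = 0.7421 × 9.7100% + 0.1167 × 4.0500% + 0.1412 × 5.8608% = 8.5061%.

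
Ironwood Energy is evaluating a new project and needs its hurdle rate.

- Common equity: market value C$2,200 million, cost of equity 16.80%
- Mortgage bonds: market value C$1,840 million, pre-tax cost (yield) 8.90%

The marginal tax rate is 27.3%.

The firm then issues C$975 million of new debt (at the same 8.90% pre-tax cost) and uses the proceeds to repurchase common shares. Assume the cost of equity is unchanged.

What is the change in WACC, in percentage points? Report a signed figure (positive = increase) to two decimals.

-2.49 pp

Current WACC:
Total capital V = 2200 + 1840 = 4040.
Equity: weight = 2200/4040 = 0.5446; cost = 16.8%.
Mortgage bonds: weight = 1840/4040 = 0.4554; after-tax cost = 8.9% × (1 − 27.3%) = 6.4703%.
WACC = 0.5446 × 16.8000% + 0.4554 × 6.4703% = 12.0954%.
After the change:
Total capital V = 1225 + 2815 = 4040.
Equity: weight = 1225/4040 = 0.3032; cost = 16.8%.
Mortgage bonds: weight = 2815/4040 = 0.6968; after-tax cost = 8.9% × (1 − 27.3%) = 6.4703%.
WACC = 0.3032 × 16.8000% + 0.6968 × 6.4703% = 9.6024%.
Change in WACC = 9.6024% − 12.0954% = -2.4929 pp.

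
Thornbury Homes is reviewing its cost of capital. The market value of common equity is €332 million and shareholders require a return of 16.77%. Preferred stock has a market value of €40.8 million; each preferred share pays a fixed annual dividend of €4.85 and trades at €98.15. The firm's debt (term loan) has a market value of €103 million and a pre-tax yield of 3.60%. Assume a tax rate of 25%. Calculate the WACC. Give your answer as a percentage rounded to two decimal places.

Cost of preferred: Rp = 4.85 / 98.15 = 4.9414%.
Total capital V = 332 + 40.8 + 103 = 475.8.
Equity: weight = 332/475.8 = 0.6978; cost = 16.77%.
Preferred: weight = 40.8/475.8 = 0.0858; cost = 4.9414%.
Term loan: weight = 103/475.8 = 0.2165; after-tax cost = 3.6% × (1 − 25%) = 2.7000%.
WACC = 0.6978 × 16.7700% + 0.0858 × 4.9414% + 0.2165 × 2.7000% = 12.7099%.

12.71%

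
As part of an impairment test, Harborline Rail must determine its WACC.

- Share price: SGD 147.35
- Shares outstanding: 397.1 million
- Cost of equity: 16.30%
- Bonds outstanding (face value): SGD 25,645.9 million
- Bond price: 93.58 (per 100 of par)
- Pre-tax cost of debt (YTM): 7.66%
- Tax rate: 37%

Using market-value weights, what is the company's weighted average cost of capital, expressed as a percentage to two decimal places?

Market value of equity E = 147.35 × 397.1m = 58512.685m. Market value of debt D = 25645.9m × 93.58/100 = 23999.43322m.
Total capital V = 58512.685 + 23999.43322 = 82512.11822.
Equity: weight = 58512.685/82512.11822 = 0.7091; cost = 16.3%.
Bonds outstanding: weight = 23999.43322/82512.11822 = 0.2909; after-tax cost = 7.66% × (1 − 37%) = 4.8258%.
WACC = 0.7091 × 16.3000% + 0.2909 × 4.8258% = 12.9626%.

12.96%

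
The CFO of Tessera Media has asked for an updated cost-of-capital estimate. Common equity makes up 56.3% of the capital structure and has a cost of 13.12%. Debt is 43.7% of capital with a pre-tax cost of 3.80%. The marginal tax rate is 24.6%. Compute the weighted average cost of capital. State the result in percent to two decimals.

8.64%

After-tax cost of debt = 3.8% × (1 − 24.6%) = 2.8652%.
WACC = 0.563 × 13.1200% + 0.437 × 2.8652% = 8.6387%.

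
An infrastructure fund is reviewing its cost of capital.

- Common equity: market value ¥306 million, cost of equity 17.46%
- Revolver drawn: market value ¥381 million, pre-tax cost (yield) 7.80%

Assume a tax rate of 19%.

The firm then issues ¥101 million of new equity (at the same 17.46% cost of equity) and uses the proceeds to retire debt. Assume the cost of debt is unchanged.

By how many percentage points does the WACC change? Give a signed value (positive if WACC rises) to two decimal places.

Current WACC:
Total capital V = 306 + 381 = 687.
Equity: weight = 306/687 = 0.4454; cost = 17.46%.
Revolver drawn: weight = 381/687 = 0.5546; after-tax cost = 7.8% × (1 − 19%) = 6.3180%.
WACC = 0.4454 × 17.4600% + 0.5546 × 6.3180% = 11.2808%.
After the change:
Total capital V = 407 + 280 = 687.
Equity: weight = 407/687 = 0.5924; cost = 17.46%.
Revolver drawn: weight = 280/687 = 0.4076; after-tax cost = 7.8% × (1 − 19%) = 6.3180%.
WACC = 0.5924 × 17.4600% + 0.4076 × 6.3180% = 12.9189%.
Change in WACC = 12.9189% − 11.2808% = 1.6381 pp.

+1.64 pp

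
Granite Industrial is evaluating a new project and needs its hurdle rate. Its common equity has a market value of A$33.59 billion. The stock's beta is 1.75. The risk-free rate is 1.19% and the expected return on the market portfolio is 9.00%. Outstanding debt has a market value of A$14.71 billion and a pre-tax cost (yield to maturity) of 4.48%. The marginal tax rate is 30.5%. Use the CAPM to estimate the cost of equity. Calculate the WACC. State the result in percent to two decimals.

Market risk premium = 9.0% − 1.19% = 7.81%.
Cost of equity via CAPM: Re = 1.19% + 1.75 × 7.81% = 14.8575%.
Total capital V = 33.59 + 14.71 = 48.3.
Equity: weight = 33.59/48.3 = 0.6954; cost = 14.8575%.
Debt: weight = 14.71/48.3 = 0.3046; after-tax cost = 4.48% × (1 − 30.5%) = 3.1136%.
WACC = 0.6954 × 14.8575% + 0.3046 × 3.1136% = 11.2808%.

11.28%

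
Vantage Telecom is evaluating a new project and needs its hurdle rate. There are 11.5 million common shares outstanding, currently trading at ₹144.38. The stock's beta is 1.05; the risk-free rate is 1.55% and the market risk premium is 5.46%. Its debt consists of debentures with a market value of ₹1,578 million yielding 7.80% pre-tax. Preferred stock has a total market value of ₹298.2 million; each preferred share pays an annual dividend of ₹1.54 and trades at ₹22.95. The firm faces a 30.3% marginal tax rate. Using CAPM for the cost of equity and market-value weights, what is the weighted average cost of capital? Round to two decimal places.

Cost of equity via CAPM: Re = 1.55% + 1.05 × 5.46% = 7.2830%.
Cost of preferred: Rp = 1.54 / 22.95 = 6.7102%.
Market value of equity E = 144.38 × 11.5m = 1660.37m.
Total capital V = 1660.37 + 298.2 + 1578 = 3536.57.
Equity: weight = 1660.37/3536.57 = 0.4695; cost = 7.283%.
Preferred: weight = 298.2/3536.57 = 0.0843; cost = 6.7102%.
Debentures: weight = 1578/3536.57 = 0.4462; after-tax cost = 7.8% × (1 − 30.3%) = 5.4366%.
WACC = 0.4695 × 7.2830% + 0.0843 × 6.7102% + 0.4462 × 5.4366% = 6.4108%.

6.41%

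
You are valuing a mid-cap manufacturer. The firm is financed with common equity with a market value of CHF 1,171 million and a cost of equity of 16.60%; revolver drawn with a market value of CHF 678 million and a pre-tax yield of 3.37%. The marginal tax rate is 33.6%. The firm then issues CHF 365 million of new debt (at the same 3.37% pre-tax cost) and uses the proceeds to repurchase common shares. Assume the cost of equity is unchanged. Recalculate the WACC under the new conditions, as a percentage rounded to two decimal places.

8.50%

After the change:
Total capital V = 806 + 1043 = 1849.
Equity: weight = 806/1849 = 0.4359; cost = 16.6%.
Revolver drawn: weight = 1043/1849 = 0.5641; after-tax cost = 3.37% × (1 − 33.6%) = 2.2377%.
WACC = 0.4359 × 16.6000% + 0.5641 × 2.2377% = 8.4984%.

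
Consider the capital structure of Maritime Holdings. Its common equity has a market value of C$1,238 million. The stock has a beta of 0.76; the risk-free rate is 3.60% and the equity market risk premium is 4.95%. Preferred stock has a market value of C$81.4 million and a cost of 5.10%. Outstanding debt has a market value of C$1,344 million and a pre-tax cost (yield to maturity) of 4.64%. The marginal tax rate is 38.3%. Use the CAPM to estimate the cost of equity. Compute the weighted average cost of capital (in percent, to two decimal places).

Cost of equity via CAPM: Re = 3.6% + 0.76 × 4.95% = 7.3620%.
Total capital V = 1238 + 81.4 + 1344 = 2663.4.
Equity: weight = 1238/2663.4 = 0.4648; cost = 7.362%.
Preferred: weight = 81.4/2663.4 = 0.0306; cost = 5.1%.
Debt: weight = 1344/2663.4 = 0.5046; after-tax cost = 4.64% × (1 − 38.3%) = 2.8629%.
WACC = 0.4648 × 7.3620% + 0.0306 × 5.1000% + 0.5046 × 2.8629% = 5.0225%.

5.02%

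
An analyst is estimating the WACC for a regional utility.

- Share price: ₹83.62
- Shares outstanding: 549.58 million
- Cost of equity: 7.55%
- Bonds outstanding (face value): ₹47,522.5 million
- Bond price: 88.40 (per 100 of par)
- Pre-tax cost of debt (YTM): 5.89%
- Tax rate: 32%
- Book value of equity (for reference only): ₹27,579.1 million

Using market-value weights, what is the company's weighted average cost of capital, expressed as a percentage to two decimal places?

Market value of equity E = 83.62 × 549.58m = 45955.8796m. Market value of debt D = 47522.5m × 88.4/100 = 42009.89m.
Total capital V = 45955.8796 + 42009.89 = 87965.7696.
Equity: weight = 45955.8796/87965.7696 = 0.5224; cost = 7.55%.
Bonds outstanding: weight = 42009.89/87965.7696 = 0.4776; after-tax cost = 5.89% × (1 − 32%) = 4.0052%.
WACC = 0.5224 × 7.5500% + 0.4776 × 4.0052% = 5.8571%.

5.86%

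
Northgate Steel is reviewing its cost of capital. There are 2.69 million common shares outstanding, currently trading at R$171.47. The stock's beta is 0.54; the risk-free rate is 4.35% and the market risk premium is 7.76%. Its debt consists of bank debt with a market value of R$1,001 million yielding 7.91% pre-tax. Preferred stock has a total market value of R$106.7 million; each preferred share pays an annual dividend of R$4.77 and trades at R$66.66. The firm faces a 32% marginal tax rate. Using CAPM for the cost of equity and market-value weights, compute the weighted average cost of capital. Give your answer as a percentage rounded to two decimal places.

Cost of equity via CAPM: Re = 4.35% + 0.54 × 7.76% = 8.5404%.
Cost of preferred: Rp = 4.77 / 66.66 = 7.1557%.
Market value of equity E = 171.47 × 2.69m = 461.2543m.
Total capital V = 461.2543 + 106.7 + 1001 = 1568.9543.
Equity: weight = 461.2543/1568.9543 = 0.2940; cost = 8.5404%.
Preferred: weight = 106.7/1568.9543 = 0.0680; cost = 7.1557%.
Bank debt: weight = 1001/1568.9543 = 0.6380; after-tax cost = 7.91% × (1 − 32%) = 5.3788%.
WACC = 0.2940 × 8.5404% + 0.0680 × 7.1557% + 0.6380 × 5.3788% = 6.4291%.

6.43%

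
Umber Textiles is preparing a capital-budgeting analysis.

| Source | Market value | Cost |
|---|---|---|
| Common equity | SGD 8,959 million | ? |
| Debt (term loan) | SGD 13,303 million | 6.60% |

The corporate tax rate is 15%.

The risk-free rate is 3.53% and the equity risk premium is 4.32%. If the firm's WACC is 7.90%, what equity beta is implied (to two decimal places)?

Total capital V = 8959 + 13303 = 22262.
Equity weight = 8959/22262 = 0.4024.
Term loan weight = 13303/22262 = 0.5976.
Debt contribution = 0.5976 × 6.6% × (1 − 15%) = 3.3523%.
Required equity contribution = 7.9% − 3.3523% = 4.5477%  ⇒  Re = 11.3004%.
CAPM: 11.3004% = 3.53% + β × 4.32%  ⇒  β = 1.7987.

1.80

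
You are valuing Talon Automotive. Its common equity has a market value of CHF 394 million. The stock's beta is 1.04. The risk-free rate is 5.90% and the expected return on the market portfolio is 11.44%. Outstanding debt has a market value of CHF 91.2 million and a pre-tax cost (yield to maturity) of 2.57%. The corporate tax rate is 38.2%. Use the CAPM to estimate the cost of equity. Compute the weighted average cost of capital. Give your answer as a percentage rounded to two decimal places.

Market risk premium = 11.44% − 5.9% = 5.54%.
Cost of equity via CAPM: Re = 5.9% + 1.04 × 5.54% = 11.6616%.
Total capital V = 394 + 91.2 = 485.2.
Equity: weight = 394/485.2 = 0.8120; cost = 11.6616%.
Debt: weight = 91.2/485.2 = 0.1880; after-tax cost = 2.57% × (1 − 38.2%) = 1.5883%.
WACC = 0.8120 × 11.6616% + 0.1880 × 1.5883% = 9.7682%.

9.77%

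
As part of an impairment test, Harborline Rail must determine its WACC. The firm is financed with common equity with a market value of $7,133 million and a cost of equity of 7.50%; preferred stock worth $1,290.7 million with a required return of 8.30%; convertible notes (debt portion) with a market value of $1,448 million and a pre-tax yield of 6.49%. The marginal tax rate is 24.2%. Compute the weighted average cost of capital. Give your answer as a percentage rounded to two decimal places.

7.23%

Total capital V = 7133 + 1290.7 + 1448 = 9871.7.
Equity: weight = 7133/9871.7 = 0.7226; cost = 7.5%.
Preferred: weight = 1290.7/9871.7 = 0.1307; cost = 8.3%.
Convertible notes (debt portion): weight = 1448/9871.7 = 0.1467; after-tax cost = 6.49% × (1 − 24.2%) = 4.9194%.
WACC = 0.7226 × 7.5000% + 0.1307 × 8.3000% + 0.1467 × 4.9194% = 7.2261%.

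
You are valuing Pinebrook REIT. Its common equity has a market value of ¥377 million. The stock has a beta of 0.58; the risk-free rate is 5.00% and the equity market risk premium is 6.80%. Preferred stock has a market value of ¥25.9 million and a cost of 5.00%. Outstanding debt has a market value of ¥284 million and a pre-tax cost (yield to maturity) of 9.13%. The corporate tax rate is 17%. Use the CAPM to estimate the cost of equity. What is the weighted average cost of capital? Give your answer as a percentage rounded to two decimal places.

Cost of equity via CAPM: Re = 5.0% + 0.58 × 6.8% = 8.9440%.
Total capital V = 377 + 25.9 + 284 = 686.9.
Equity: weight = 377/686.9 = 0.5488; cost = 8.944%.
Preferred: weight = 25.9/686.9 = 0.0377; cost = 5%.
Debt: weight = 284/686.9 = 0.4135; after-tax cost = 9.13% × (1 − 17%) = 7.5779%.
WACC = 0.5488 × 8.9440% + 0.0377 × 5.0000% + 0.4135 × 7.5779% = 8.2305%.

8.23%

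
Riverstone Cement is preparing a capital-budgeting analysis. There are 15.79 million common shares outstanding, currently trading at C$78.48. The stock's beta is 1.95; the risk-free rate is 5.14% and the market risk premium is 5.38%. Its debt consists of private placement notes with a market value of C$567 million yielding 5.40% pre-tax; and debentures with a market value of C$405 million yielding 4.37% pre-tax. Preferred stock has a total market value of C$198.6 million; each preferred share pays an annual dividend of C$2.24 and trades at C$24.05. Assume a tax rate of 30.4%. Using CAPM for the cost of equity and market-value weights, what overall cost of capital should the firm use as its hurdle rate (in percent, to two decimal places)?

10.20%

Cost of equity via CAPM: Re = 5.14% + 1.95 × 5.38% = 15.6310%.
Cost of preferred: Rp = 2.24 / 24.05 = 9.3139%.
Market value of equity E = 78.48 × 15.79m = 1239.1992m.
Total capital V = 1239.1992 + 198.6 + 567 + 405 = 2409.7992.
Equity: weight = 1239.1992/2409.7992 = 0.5142; cost = 15.631%.
Preferred: weight = 198.6/2409.7992 = 0.0824; cost = 9.3139%.
Private placement notes: weight = 567/2409.7992 = 0.2353; after-tax cost = 5.4% × (1 − 30.4%) = 3.7584%.
Debentures: weight = 405/2409.7992 = 0.1681; after-tax cost = 4.37% × (1 − 30.4%) = 3.0415%.
WACC = 0.5142 × 15.6310% + 0.0824 × 9.3139% + 0.2353 × 3.7584% + 0.1681 × 3.0415% = 10.2011%.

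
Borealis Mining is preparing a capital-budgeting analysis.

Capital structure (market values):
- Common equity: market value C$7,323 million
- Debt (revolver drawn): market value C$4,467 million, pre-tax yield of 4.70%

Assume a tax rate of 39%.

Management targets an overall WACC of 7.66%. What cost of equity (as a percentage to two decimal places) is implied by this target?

Total capital V = 7323 + 4467 = 11790.
Equity weight = 7323/11790 = 0.6211.
Revolver drawn weight = 4467/11790 = 0.3789.
Debt contribution = 0.3789 × 4.7% × (1 − 39%) = 1.0863%.
Required equity contribution = 7.66% − 1.0863% = 6.5737%.
Re = 6.5737% / 0.6211 = 10.5837%.

10.58%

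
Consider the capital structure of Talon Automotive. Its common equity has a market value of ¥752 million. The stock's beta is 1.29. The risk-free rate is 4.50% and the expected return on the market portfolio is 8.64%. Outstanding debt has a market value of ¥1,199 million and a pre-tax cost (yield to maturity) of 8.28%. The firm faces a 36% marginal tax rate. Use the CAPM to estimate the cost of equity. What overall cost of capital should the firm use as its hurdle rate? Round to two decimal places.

7.05%

Market risk premium = 8.64% − 4.5% = 4.14%.
Cost of equity via CAPM: Re = 4.5% + 1.29 × 4.14% = 9.8406%.
Total capital V = 752 + 1199 = 1951.
Equity: weight = 752/1951 = 0.3854; cost = 9.8406%.
Debt: weight = 1199/1951 = 0.6146; after-tax cost = 8.28% × (1 − 36%) = 5.2992%.
WACC = 0.3854 × 9.8406% + 0.6146 × 5.2992% = 7.0497%.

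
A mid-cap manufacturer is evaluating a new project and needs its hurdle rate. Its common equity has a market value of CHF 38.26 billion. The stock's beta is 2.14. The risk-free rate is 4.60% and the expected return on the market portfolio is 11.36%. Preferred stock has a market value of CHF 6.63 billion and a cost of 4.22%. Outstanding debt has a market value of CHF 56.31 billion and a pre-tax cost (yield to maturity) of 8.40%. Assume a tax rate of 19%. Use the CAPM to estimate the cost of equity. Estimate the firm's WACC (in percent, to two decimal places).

Market risk premium = 11.36% − 4.6% = 6.76%.
Cost of equity via CAPM: Re = 4.6% + 2.14 × 6.76% = 19.0664%.
Total capital V = 38.26 + 6.63 + 56.31 = 101.2.
Equity: weight = 38.26/101.2 = 0.3781; cost = 19.0664%.
Preferred: weight = 6.63/101.2 = 0.0655; cost = 4.22%.
Debt: weight = 56.31/101.2 = 0.5564; after-tax cost = 8.4% × (1 − 19%) = 6.8040%.
WACC = 0.3781 × 19.0664% + 0.0655 × 4.2200% + 0.5564 × 6.8040% = 11.2707%.

11.27%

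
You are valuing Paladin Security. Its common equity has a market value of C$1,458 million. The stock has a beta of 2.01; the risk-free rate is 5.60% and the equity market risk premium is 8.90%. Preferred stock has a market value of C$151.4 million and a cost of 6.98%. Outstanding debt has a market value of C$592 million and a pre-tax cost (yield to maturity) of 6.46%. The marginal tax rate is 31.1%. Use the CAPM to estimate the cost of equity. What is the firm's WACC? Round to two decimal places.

17.23%

Cost of equity via CAPM: Re = 5.6% + 2.01 × 8.9% = 23.4890%.
Total capital V = 1458 + 151.4 + 592 = 2201.4.
Equity: weight = 1458/2201.4 = 0.6623; cost = 23.489%.
Preferred: weight = 151.4/2201.4 = 0.0688; cost = 6.98%.
Debt: weight = 592/2201.4 = 0.2689; after-tax cost = 6.46% × (1 − 31.1%) = 4.4509%.
WACC = 0.6623 × 23.4890% + 0.0688 × 6.9800% + 0.2689 × 4.4509% = 17.2339%.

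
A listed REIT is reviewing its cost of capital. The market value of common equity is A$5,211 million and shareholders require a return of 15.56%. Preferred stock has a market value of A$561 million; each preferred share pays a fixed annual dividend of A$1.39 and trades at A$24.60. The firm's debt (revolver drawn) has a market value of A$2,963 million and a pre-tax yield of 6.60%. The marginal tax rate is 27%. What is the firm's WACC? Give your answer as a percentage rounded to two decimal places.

Cost of preferred: Rp = 1.39 / 24.6 = 5.6504%.
Total capital V = 5211 + 561 + 2963 = 8735.
Equity: weight = 5211/8735 = 0.5966; cost = 15.56%.
Preferred: weight = 561/8735 = 0.0642; cost = 5.6504%.
Revolver drawn: weight = 2963/8735 = 0.3392; after-tax cost = 6.6% × (1 − 27%) = 4.8180%.
WACC = 0.5966 × 15.5600% + 0.0642 × 5.6504% + 0.3392 × 4.8180% = 11.2798%.

11.28%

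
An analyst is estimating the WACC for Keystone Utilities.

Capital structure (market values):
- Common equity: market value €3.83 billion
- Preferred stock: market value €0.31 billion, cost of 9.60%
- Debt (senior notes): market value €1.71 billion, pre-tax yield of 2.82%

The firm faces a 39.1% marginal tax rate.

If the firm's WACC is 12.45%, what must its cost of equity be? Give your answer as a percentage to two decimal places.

17.47%

Total capital V = 3.83 + 0.31 + 1.71 = 5.85.
Equity weight = 3.83/5.85 = 0.6547.
Preferred weight = 0.31/5.85 = 0.0530.
Senior notes weight = 1.71/5.85 = 0.2923.
Debt contribution = 0.2923 × 2.82% × (1 − 39.1%) = 0.5020%.
Preferred contribution = 0.0530 × 9.6% = 0.5087%.
Required equity contribution = 12.45% − 1.0107% = 11.4393%.
Re = 11.4393% / 0.6547 = 17.4725%.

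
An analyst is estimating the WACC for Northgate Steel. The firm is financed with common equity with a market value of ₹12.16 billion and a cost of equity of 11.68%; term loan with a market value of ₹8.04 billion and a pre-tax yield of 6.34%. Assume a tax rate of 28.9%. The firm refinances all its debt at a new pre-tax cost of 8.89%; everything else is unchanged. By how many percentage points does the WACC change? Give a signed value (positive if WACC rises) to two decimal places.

Current WACC:
Total capital V = 12.16 + 8.04 = 20.2.
Equity: weight = 12.16/20.2 = 0.6020; cost = 11.68%.
Term loan: weight = 8.04/20.2 = 0.3980; after-tax cost = 6.34% × (1 − 28.9%) = 4.5077%.
WACC = 0.6020 × 11.6800% + 0.3980 × 4.5077% = 8.8253%.
After the change:
Total capital V = 12.16 + 8.04 = 20.2.
Equity: weight = 12.16/20.2 = 0.6020; cost = 11.68%.
Term loan: weight = 8.04/20.2 = 0.3980; after-tax cost = 8.89% × (1 − 28.9%) = 6.3208%.
WACC = 0.6020 × 11.6800% + 0.3980 × 6.3208% = 9.5469%.
Change in WACC = 9.5469% − 8.8253% = 0.7216 pp.

+0.72 pp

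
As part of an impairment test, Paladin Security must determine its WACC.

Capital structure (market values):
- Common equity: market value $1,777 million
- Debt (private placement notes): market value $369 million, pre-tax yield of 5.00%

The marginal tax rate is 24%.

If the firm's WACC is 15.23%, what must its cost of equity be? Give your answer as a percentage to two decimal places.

17.60%

Total capital V = 1777 + 369 = 2146.
Equity weight = 1777/2146 = 0.8281.
Private placement notes weight = 369/2146 = 0.1719.
Debt contribution = 0.1719 × 5% × (1 − 24%) = 0.6534%.
Required equity contribution = 15.23% − 0.6534% = 14.5766%.
Re = 14.5766% / 0.8281 = 17.6035%.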